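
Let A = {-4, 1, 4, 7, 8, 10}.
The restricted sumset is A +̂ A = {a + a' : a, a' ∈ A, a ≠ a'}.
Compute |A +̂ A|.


Restricted sumset: A +̂ A = {a + a' : a ∈ A, a' ∈ A, a ≠ a'}.
Equivalently, take A + A and drop any sum 2a that is achievable ONLY as a + a for a ∈ A (i.e. sums representable only with equal summands).
Enumerate pairs (a, a') with a < a' (symmetric, so each unordered pair gives one sum; this covers all a ≠ a'):
  -4 + 1 = -3
  -4 + 4 = 0
  -4 + 7 = 3
  -4 + 8 = 4
  -4 + 10 = 6
  1 + 4 = 5
  1 + 7 = 8
  1 + 8 = 9
  1 + 10 = 11
  4 + 7 = 11
  4 + 8 = 12
  4 + 10 = 14
  7 + 8 = 15
  7 + 10 = 17
  8 + 10 = 18
Collected distinct sums: {-3, 0, 3, 4, 5, 6, 8, 9, 11, 12, 14, 15, 17, 18}
|A +̂ A| = 14
(Reference bound: |A +̂ A| ≥ 2|A| - 3 for |A| ≥ 2, with |A| = 6 giving ≥ 9.)

|A +̂ A| = 14


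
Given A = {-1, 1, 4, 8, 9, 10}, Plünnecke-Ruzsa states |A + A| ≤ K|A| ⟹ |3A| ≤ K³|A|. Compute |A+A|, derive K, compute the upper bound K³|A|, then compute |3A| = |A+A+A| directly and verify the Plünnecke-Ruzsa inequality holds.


|A| = 6.
Step 1: Compute A + A by enumerating all 36 pairs.
A + A = {-2, 0, 2, 3, 5, 7, 8, 9, 10, 11, 12, 13, 14, 16, 17, 18, 19, 20}, so |A + A| = 18.
Step 2: Doubling constant K = |A + A|/|A| = 18/6 = 18/6 ≈ 3.0000.
Step 3: Plünnecke-Ruzsa gives |3A| ≤ K³·|A| = (3.0000)³ · 6 ≈ 162.0000.
Step 4: Compute 3A = A + A + A directly by enumerating all triples (a,b,c) ∈ A³; |3A| = 31.
Step 5: Check 31 ≤ 162.0000? Yes ✓.

K = 18/6, Plünnecke-Ruzsa bound K³|A| ≈ 162.0000, |3A| = 31, inequality holds.


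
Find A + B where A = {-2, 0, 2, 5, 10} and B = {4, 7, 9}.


A + B = {a + b : a ∈ A, b ∈ B}.
Enumerate all |A|·|B| = 5·3 = 15 pairs (a, b) and collect distinct sums.
a = -2: -2+4=2, -2+7=5, -2+9=7
a = 0: 0+4=4, 0+7=7, 0+9=9
a = 2: 2+4=6, 2+7=9, 2+9=11
a = 5: 5+4=9, 5+7=12, 5+9=14
a = 10: 10+4=14, 10+7=17, 10+9=19
Collecting distinct sums: A + B = {2, 4, 5, 6, 7, 9, 11, 12, 14, 17, 19}
|A + B| = 11

A + B = {2, 4, 5, 6, 7, 9, 11, 12, 14, 17, 19}


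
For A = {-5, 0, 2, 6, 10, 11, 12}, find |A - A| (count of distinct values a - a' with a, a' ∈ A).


A - A = {a - a' : a, a' ∈ A}; |A| = 7.
Bounds: 2|A|-1 ≤ |A - A| ≤ |A|² - |A| + 1, i.e. 13 ≤ |A - A| ≤ 43.
Note: 0 ∈ A - A always (from a - a). The set is symmetric: if d ∈ A - A then -d ∈ A - A.
Enumerate nonzero differences d = a - a' with a > a' (then include -d):
Positive differences: {1, 2, 4, 5, 6, 7, 8, 9, 10, 11, 12, 15, 16, 17}
Full difference set: {0} ∪ (positive diffs) ∪ (negative diffs).
|A - A| = 1 + 2·14 = 29 (matches direct enumeration: 29).

|A - A| = 29


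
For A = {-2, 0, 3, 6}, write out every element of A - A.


A - A = {a - a' : a, a' ∈ A}.
Compute a - a' for each ordered pair (a, a'):
a = -2: -2--2=0, -2-0=-2, -2-3=-5, -2-6=-8
a = 0: 0--2=2, 0-0=0, 0-3=-3, 0-6=-6
a = 3: 3--2=5, 3-0=3, 3-3=0, 3-6=-3
a = 6: 6--2=8, 6-0=6, 6-3=3, 6-6=0
Collecting distinct values (and noting 0 appears from a-a):
A - A = {-8, -6, -5, -3, -2, 0, 2, 3, 5, 6, 8}
|A - A| = 11

A - A = {-8, -6, -5, -3, -2, 0, 2, 3, 5, 6, 8}


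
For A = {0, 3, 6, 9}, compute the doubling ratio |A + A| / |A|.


|A| = 4.
Compute A + A by enumerating all 16 pairs.
A + A = {0, 3, 6, 9, 12, 15, 18}, so |A + A| = 7.
K = |A + A| / |A| = 7/4 (already in lowest terms) ≈ 1.7500.
Reference: AP of size 4 gives K = 7/4 ≈ 1.7500; a fully generic set of size 4 gives K ≈ 2.5000.

|A| = 4, |A + A| = 7, K = 7/4.


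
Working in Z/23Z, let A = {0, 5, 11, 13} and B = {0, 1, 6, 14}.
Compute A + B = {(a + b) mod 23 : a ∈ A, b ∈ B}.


Work in Z/23Z: reduce every sum a + b modulo 23.
Enumerate all 16 pairs:
a = 0: 0+0=0, 0+1=1, 0+6=6, 0+14=14
a = 5: 5+0=5, 5+1=6, 5+6=11, 5+14=19
a = 11: 11+0=11, 11+1=12, 11+6=17, 11+14=2
a = 13: 13+0=13, 13+1=14, 13+6=19, 13+14=4
Distinct residues collected: {0, 1, 2, 4, 5, 6, 11, 12, 13, 14, 17, 19}
|A + B| = 12 (out of 23 total residues).

A + B = {0, 1, 2, 4, 5, 6, 11, 12, 13, 14, 17, 19}


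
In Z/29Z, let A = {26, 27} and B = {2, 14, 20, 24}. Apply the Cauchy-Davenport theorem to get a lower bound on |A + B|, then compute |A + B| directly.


Cauchy-Davenport: |A + B| ≥ min(p, |A| + |B| - 1) for A, B nonempty in Z/pZ.
|A| = 2, |B| = 4, p = 29.
CD lower bound = min(29, 2 + 4 - 1) = min(29, 5) = 5.
Compute A + B mod 29 directly:
a = 26: 26+2=28, 26+14=11, 26+20=17, 26+24=21
a = 27: 27+2=0, 27+14=12, 27+20=18, 27+24=22
A + B = {0, 11, 12, 17, 18, 21, 22, 28}, so |A + B| = 8.
Verify: 8 ≥ 5? Yes ✓.

CD lower bound = 5, actual |A + B| = 8.


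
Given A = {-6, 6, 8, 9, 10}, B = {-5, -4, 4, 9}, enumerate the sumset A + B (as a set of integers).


A + B = {a + b : a ∈ A, b ∈ B}.
Enumerate all |A|·|B| = 5·4 = 20 pairs (a, b) and collect distinct sums.
a = -6: -6+-5=-11, -6+-4=-10, -6+4=-2, -6+9=3
a = 6: 6+-5=1, 6+-4=2, 6+4=10, 6+9=15
a = 8: 8+-5=3, 8+-4=4, 8+4=12, 8+9=17
a = 9: 9+-5=4, 9+-4=5, 9+4=13, 9+9=18
a = 10: 10+-5=5, 10+-4=6, 10+4=14, 10+9=19
Collecting distinct sums: A + B = {-11, -10, -2, 1, 2, 3, 4, 5, 6, 10, 12, 13, 14, 15, 17, 18, 19}
|A + B| = 17

A + B = {-11, -10, -2, 1, 2, 3, 4, 5, 6, 10, 12, 13, 14, 15, 17, 18, 19}


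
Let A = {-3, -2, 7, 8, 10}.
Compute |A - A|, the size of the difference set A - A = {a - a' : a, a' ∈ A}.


A - A = {a - a' : a, a' ∈ A}; |A| = 5.
Bounds: 2|A|-1 ≤ |A - A| ≤ |A|² - |A| + 1, i.e. 9 ≤ |A - A| ≤ 21.
Note: 0 ∈ A - A always (from a - a). The set is symmetric: if d ∈ A - A then -d ∈ A - A.
Enumerate nonzero differences d = a - a' with a > a' (then include -d):
Positive differences: {1, 2, 3, 9, 10, 11, 12, 13}
Full difference set: {0} ∪ (positive diffs) ∪ (negative diffs).
|A - A| = 1 + 2·8 = 17 (matches direct enumeration: 17).

|A - A| = 17


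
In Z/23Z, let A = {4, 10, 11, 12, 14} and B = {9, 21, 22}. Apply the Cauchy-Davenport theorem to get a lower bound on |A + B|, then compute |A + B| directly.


Cauchy-Davenport: |A + B| ≥ min(p, |A| + |B| - 1) for A, B nonempty in Z/pZ.
|A| = 5, |B| = 3, p = 23.
CD lower bound = min(23, 5 + 3 - 1) = min(23, 7) = 7.
Compute A + B mod 23 directly:
a = 4: 4+9=13, 4+21=2, 4+22=3
a = 10: 10+9=19, 10+21=8, 10+22=9
a = 11: 11+9=20, 11+21=9, 11+22=10
a = 12: 12+9=21, 12+21=10, 12+22=11
a = 14: 14+9=0, 14+21=12, 14+22=13
A + B = {0, 2, 3, 8, 9, 10, 11, 12, 13, 19, 20, 21}, so |A + B| = 12.
Verify: 12 ≥ 7? Yes ✓.

CD lower bound = 7, actual |A + B| = 12.


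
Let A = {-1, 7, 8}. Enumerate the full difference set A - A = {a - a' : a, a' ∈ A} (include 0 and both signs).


A - A = {a - a' : a, a' ∈ A}.
Compute a - a' for each ordered pair (a, a'):
a = -1: -1--1=0, -1-7=-8, -1-8=-9
a = 7: 7--1=8, 7-7=0, 7-8=-1
a = 8: 8--1=9, 8-7=1, 8-8=0
Collecting distinct values (and noting 0 appears from a-a):
A - A = {-9, -8, -1, 0, 1, 8, 9}
|A - A| = 7

A - A = {-9, -8, -1, 0, 1, 8, 9}


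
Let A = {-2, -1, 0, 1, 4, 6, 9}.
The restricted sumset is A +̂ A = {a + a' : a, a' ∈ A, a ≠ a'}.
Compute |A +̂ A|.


Restricted sumset: A +̂ A = {a + a' : a ∈ A, a' ∈ A, a ≠ a'}.
Equivalently, take A + A and drop any sum 2a that is achievable ONLY as a + a for a ∈ A (i.e. sums representable only with equal summands).
Enumerate pairs (a, a') with a < a' (symmetric, so each unordered pair gives one sum; this covers all a ≠ a'):
  -2 + -1 = -3
  -2 + 0 = -2
  -2 + 1 = -1
  -2 + 4 = 2
  -2 + 6 = 4
  -2 + 9 = 7
  -1 + 0 = -1
  -1 + 1 = 0
  -1 + 4 = 3
  -1 + 6 = 5
  -1 + 9 = 8
  0 + 1 = 1
  0 + 4 = 4
  0 + 6 = 6
  0 + 9 = 9
  1 + 4 = 5
  1 + 6 = 7
  1 + 9 = 10
  4 + 6 = 10
  4 + 9 = 13
  6 + 9 = 15
Collected distinct sums: {-3, -2, -1, 0, 1, 2, 3, 4, 5, 6, 7, 8, 9, 10, 13, 15}
|A +̂ A| = 16
(Reference bound: |A +̂ A| ≥ 2|A| - 3 for |A| ≥ 2, with |A| = 7 giving ≥ 11.)

|A +̂ A| = 16


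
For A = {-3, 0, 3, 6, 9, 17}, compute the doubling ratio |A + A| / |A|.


|A| = 6.
Compute A + A by enumerating all 36 pairs.
A + A = {-6, -3, 0, 3, 6, 9, 12, 14, 15, 17, 18, 20, 23, 26, 34}, so |A + A| = 15.
K = |A + A| / |A| = 15/6 = 5/2 ≈ 2.5000.
Reference: AP of size 6 gives K = 11/6 ≈ 1.8333; a fully generic set of size 6 gives K ≈ 3.5000.

|A| = 6, |A + A| = 15, K = 15/6 = 5/2.


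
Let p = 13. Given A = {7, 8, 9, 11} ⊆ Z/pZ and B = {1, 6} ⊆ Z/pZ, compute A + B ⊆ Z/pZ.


Work in Z/13Z: reduce every sum a + b modulo 13.
Enumerate all 8 pairs:
a = 7: 7+1=8, 7+6=0
a = 8: 8+1=9, 8+6=1
a = 9: 9+1=10, 9+6=2
a = 11: 11+1=12, 11+6=4
Distinct residues collected: {0, 1, 2, 4, 8, 9, 10, 12}
|A + B| = 8 (out of 13 total residues).

A + B = {0, 1, 2, 4, 8, 9, 10, 12}


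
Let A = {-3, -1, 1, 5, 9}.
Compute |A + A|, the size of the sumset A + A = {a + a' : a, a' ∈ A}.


A + A = {a + a' : a, a' ∈ A}; |A| = 5.
General bounds: 2|A| - 1 ≤ |A + A| ≤ |A|(|A|+1)/2, i.e. 9 ≤ |A + A| ≤ 15.
Lower bound 2|A|-1 is attained iff A is an arithmetic progression.
Enumerate sums a + a' for a ≤ a' (symmetric, so this suffices):
a = -3: -3+-3=-6, -3+-1=-4, -3+1=-2, -3+5=2, -3+9=6
a = -1: -1+-1=-2, -1+1=0, -1+5=4, -1+9=8
a = 1: 1+1=2, 1+5=6, 1+9=10
a = 5: 5+5=10, 5+9=14
a = 9: 9+9=18
Distinct sums: {-6, -4, -2, 0, 2, 4, 6, 8, 10, 14, 18}
|A + A| = 11

|A + A| = 11


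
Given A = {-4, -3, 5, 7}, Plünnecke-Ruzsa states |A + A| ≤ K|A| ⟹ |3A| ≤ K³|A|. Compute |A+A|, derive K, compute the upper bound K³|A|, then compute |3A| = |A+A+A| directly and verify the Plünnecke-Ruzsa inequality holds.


|A| = 4.
Step 1: Compute A + A by enumerating all 16 pairs.
A + A = {-8, -7, -6, 1, 2, 3, 4, 10, 12, 14}, so |A + A| = 10.
Step 2: Doubling constant K = |A + A|/|A| = 10/4 = 10/4 ≈ 2.5000.
Step 3: Plünnecke-Ruzsa gives |3A| ≤ K³·|A| = (2.5000)³ · 4 ≈ 62.5000.
Step 4: Compute 3A = A + A + A directly by enumerating all triples (a,b,c) ∈ A³; |3A| = 19.
Step 5: Check 19 ≤ 62.5000? Yes ✓.

K = 10/4, Plünnecke-Ruzsa bound K³|A| ≈ 62.5000, |3A| = 19, inequality holds.


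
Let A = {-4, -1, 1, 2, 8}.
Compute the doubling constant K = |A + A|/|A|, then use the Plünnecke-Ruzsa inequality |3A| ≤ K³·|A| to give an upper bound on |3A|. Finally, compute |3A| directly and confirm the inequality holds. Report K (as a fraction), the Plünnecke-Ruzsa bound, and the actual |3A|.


|A| = 5.
Step 1: Compute A + A by enumerating all 25 pairs.
A + A = {-8, -5, -3, -2, 0, 1, 2, 3, 4, 7, 9, 10, 16}, so |A + A| = 13.
Step 2: Doubling constant K = |A + A|/|A| = 13/5 = 13/5 ≈ 2.6000.
Step 3: Plünnecke-Ruzsa gives |3A| ≤ K³·|A| = (2.6000)³ · 5 ≈ 87.8800.
Step 4: Compute 3A = A + A + A directly by enumerating all triples (a,b,c) ∈ A³; |3A| = 24.
Step 5: Check 24 ≤ 87.8800? Yes ✓.

K = 13/5, Plünnecke-Ruzsa bound K³|A| ≈ 87.8800, |3A| = 24, inequality holds.


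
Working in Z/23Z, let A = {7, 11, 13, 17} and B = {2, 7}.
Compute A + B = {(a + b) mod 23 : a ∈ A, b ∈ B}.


Work in Z/23Z: reduce every sum a + b modulo 23.
Enumerate all 8 pairs:
a = 7: 7+2=9, 7+7=14
a = 11: 11+2=13, 11+7=18
a = 13: 13+2=15, 13+7=20
a = 17: 17+2=19, 17+7=1
Distinct residues collected: {1, 9, 13, 14, 15, 18, 19, 20}
|A + B| = 8 (out of 23 total residues).

A + B = {1, 9, 13, 14, 15, 18, 19, 20}


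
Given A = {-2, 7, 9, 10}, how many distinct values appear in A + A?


A + A = {a + a' : a, a' ∈ A}; |A| = 4.
General bounds: 2|A| - 1 ≤ |A + A| ≤ |A|(|A|+1)/2, i.e. 7 ≤ |A + A| ≤ 10.
Lower bound 2|A|-1 is attained iff A is an arithmetic progression.
Enumerate sums a + a' for a ≤ a' (symmetric, so this suffices):
a = -2: -2+-2=-4, -2+7=5, -2+9=7, -2+10=8
a = 7: 7+7=14, 7+9=16, 7+10=17
a = 9: 9+9=18, 9+10=19
a = 10: 10+10=20
Distinct sums: {-4, 5, 7, 8, 14, 16, 17, 18, 19, 20}
|A + A| = 10

|A + A| = 10


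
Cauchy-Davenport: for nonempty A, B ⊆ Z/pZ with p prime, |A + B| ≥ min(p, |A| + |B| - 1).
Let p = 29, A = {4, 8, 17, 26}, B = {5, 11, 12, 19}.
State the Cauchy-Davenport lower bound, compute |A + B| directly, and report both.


Cauchy-Davenport: |A + B| ≥ min(p, |A| + |B| - 1) for A, B nonempty in Z/pZ.
|A| = 4, |B| = 4, p = 29.
CD lower bound = min(29, 4 + 4 - 1) = min(29, 7) = 7.
Compute A + B mod 29 directly:
a = 4: 4+5=9, 4+11=15, 4+12=16, 4+19=23
a = 8: 8+5=13, 8+11=19, 8+12=20, 8+19=27
a = 17: 17+5=22, 17+11=28, 17+12=0, 17+19=7
a = 26: 26+5=2, 26+11=8, 26+12=9, 26+19=16
A + B = {0, 2, 7, 8, 9, 13, 15, 16, 19, 20, 22, 23, 27, 28}, so |A + B| = 14.
Verify: 14 ≥ 7? Yes ✓.

CD lower bound = 7, actual |A + B| = 14.


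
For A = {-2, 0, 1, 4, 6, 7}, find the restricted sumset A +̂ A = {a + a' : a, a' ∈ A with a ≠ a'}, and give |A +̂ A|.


Restricted sumset: A +̂ A = {a + a' : a ∈ A, a' ∈ A, a ≠ a'}.
Equivalently, take A + A and drop any sum 2a that is achievable ONLY as a + a for a ∈ A (i.e. sums representable only with equal summands).
Enumerate pairs (a, a') with a < a' (symmetric, so each unordered pair gives one sum; this covers all a ≠ a'):
  -2 + 0 = -2
  -2 + 1 = -1
  -2 + 4 = 2
  -2 + 6 = 4
  -2 + 7 = 5
  0 + 1 = 1
  0 + 4 = 4
  0 + 6 = 6
  0 + 7 = 7
  1 + 4 = 5
  1 + 6 = 7
  1 + 7 = 8
  4 + 6 = 10
  4 + 7 = 11
  6 + 7 = 13
Collected distinct sums: {-2, -1, 1, 2, 4, 5, 6, 7, 8, 10, 11, 13}
|A +̂ A| = 12
(Reference bound: |A +̂ A| ≥ 2|A| - 3 for |A| ≥ 2, with |A| = 6 giving ≥ 9.)

|A +̂ A| = 12


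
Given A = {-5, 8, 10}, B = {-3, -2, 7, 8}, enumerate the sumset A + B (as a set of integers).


A + B = {a + b : a ∈ A, b ∈ B}.
Enumerate all |A|·|B| = 3·4 = 12 pairs (a, b) and collect distinct sums.
a = -5: -5+-3=-8, -5+-2=-7, -5+7=2, -5+8=3
a = 8: 8+-3=5, 8+-2=6, 8+7=15, 8+8=16
a = 10: 10+-3=7, 10+-2=8, 10+7=17, 10+8=18
Collecting distinct sums: A + B = {-8, -7, 2, 3, 5, 6, 7, 8, 15, 16, 17, 18}
|A + B| = 12

A + B = {-8, -7, 2, 3, 5, 6, 7, 8, 15, 16, 17, 18}


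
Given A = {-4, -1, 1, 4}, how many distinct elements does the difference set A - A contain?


A - A = {a - a' : a, a' ∈ A}; |A| = 4.
Bounds: 2|A|-1 ≤ |A - A| ≤ |A|² - |A| + 1, i.e. 7 ≤ |A - A| ≤ 13.
Note: 0 ∈ A - A always (from a - a). The set is symmetric: if d ∈ A - A then -d ∈ A - A.
Enumerate nonzero differences d = a - a' with a > a' (then include -d):
Positive differences: {2, 3, 5, 8}
Full difference set: {0} ∪ (positive diffs) ∪ (negative diffs).
|A - A| = 1 + 2·4 = 9 (matches direct enumeration: 9).

|A - A| = 9


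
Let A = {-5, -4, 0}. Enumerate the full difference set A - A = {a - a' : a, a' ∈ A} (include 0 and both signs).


A - A = {a - a' : a, a' ∈ A}.
Compute a - a' for each ordered pair (a, a'):
a = -5: -5--5=0, -5--4=-1, -5-0=-5
a = -4: -4--5=1, -4--4=0, -4-0=-4
a = 0: 0--5=5, 0--4=4, 0-0=0
Collecting distinct values (and noting 0 appears from a-a):
A - A = {-5, -4, -1, 0, 1, 4, 5}
|A - A| = 7

A - A = {-5, -4, -1, 0, 1, 4, 5}


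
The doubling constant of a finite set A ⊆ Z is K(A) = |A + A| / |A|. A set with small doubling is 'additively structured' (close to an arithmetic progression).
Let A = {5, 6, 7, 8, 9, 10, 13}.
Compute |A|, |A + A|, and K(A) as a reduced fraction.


|A| = 7.
Compute A + A by enumerating all 49 pairs.
A + A = {10, 11, 12, 13, 14, 15, 16, 17, 18, 19, 20, 21, 22, 23, 26}, so |A + A| = 15.
K = |A + A| / |A| = 15/7 (already in lowest terms) ≈ 2.1429.
Reference: AP of size 7 gives K = 13/7 ≈ 1.8571; a fully generic set of size 7 gives K ≈ 4.0000.

|A| = 7, |A + A| = 15, K = 15/7.


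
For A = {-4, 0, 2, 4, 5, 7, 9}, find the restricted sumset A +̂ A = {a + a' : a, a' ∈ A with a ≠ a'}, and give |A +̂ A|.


Restricted sumset: A +̂ A = {a + a' : a ∈ A, a' ∈ A, a ≠ a'}.
Equivalently, take A + A and drop any sum 2a that is achievable ONLY as a + a for a ∈ A (i.e. sums representable only with equal summands).
Enumerate pairs (a, a') with a < a' (symmetric, so each unordered pair gives one sum; this covers all a ≠ a'):
  -4 + 0 = -4
  -4 + 2 = -2
  -4 + 4 = 0
  -4 + 5 = 1
  -4 + 7 = 3
  -4 + 9 = 5
  0 + 2 = 2
  0 + 4 = 4
  0 + 5 = 5
  0 + 7 = 7
  0 + 9 = 9
  2 + 4 = 6
  2 + 5 = 7
  2 + 7 = 9
  2 + 9 = 11
  4 + 5 = 9
  4 + 7 = 11
  4 + 9 = 13
  5 + 7 = 12
  5 + 9 = 14
  7 + 9 = 16
Collected distinct sums: {-4, -2, 0, 1, 2, 3, 4, 5, 6, 7, 9, 11, 12, 13, 14, 16}
|A +̂ A| = 16
(Reference bound: |A +̂ A| ≥ 2|A| - 3 for |A| ≥ 2, with |A| = 7 giving ≥ 11.)

|A +̂ A| = 16


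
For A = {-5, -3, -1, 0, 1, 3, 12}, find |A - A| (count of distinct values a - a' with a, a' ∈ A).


A - A = {a - a' : a, a' ∈ A}; |A| = 7.
Bounds: 2|A|-1 ≤ |A - A| ≤ |A|² - |A| + 1, i.e. 13 ≤ |A - A| ≤ 43.
Note: 0 ∈ A - A always (from a - a). The set is symmetric: if d ∈ A - A then -d ∈ A - A.
Enumerate nonzero differences d = a - a' with a > a' (then include -d):
Positive differences: {1, 2, 3, 4, 5, 6, 8, 9, 11, 12, 13, 15, 17}
Full difference set: {0} ∪ (positive diffs) ∪ (negative diffs).
|A - A| = 1 + 2·13 = 27 (matches direct enumeration: 27).

|A - A| = 27


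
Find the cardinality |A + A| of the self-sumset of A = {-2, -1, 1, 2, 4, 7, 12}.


A + A = {a + a' : a, a' ∈ A}; |A| = 7.
General bounds: 2|A| - 1 ≤ |A + A| ≤ |A|(|A|+1)/2, i.e. 13 ≤ |A + A| ≤ 28.
Lower bound 2|A|-1 is attained iff A is an arithmetic progression.
Enumerate sums a + a' for a ≤ a' (symmetric, so this suffices):
a = -2: -2+-2=-4, -2+-1=-3, -2+1=-1, -2+2=0, -2+4=2, -2+7=5, -2+12=10
a = -1: -1+-1=-2, -1+1=0, -1+2=1, -1+4=3, -1+7=6, -1+12=11
a = 1: 1+1=2, 1+2=3, 1+4=5, 1+7=8, 1+12=13
a = 2: 2+2=4, 2+4=6, 2+7=9, 2+12=14
a = 4: 4+4=8, 4+7=11, 4+12=16
a = 7: 7+7=14, 7+12=19
a = 12: 12+12=24
Distinct sums: {-4, -3, -2, -1, 0, 1, 2, 3, 4, 5, 6, 8, 9, 10, 11, 13, 14, 16, 19, 24}
|A + A| = 20

|A + A| = 20


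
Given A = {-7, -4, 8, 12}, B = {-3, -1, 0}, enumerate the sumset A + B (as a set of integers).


A + B = {a + b : a ∈ A, b ∈ B}.
Enumerate all |A|·|B| = 4·3 = 12 pairs (a, b) and collect distinct sums.
a = -7: -7+-3=-10, -7+-1=-8, -7+0=-7
a = -4: -4+-3=-7, -4+-1=-5, -4+0=-4
a = 8: 8+-3=5, 8+-1=7, 8+0=8
a = 12: 12+-3=9, 12+-1=11, 12+0=12
Collecting distinct sums: A + B = {-10, -8, -7, -5, -4, 5, 7, 8, 9, 11, 12}
|A + B| = 11

A + B = {-10, -8, -7, -5, -4, 5, 7, 8, 9, 11, 12}


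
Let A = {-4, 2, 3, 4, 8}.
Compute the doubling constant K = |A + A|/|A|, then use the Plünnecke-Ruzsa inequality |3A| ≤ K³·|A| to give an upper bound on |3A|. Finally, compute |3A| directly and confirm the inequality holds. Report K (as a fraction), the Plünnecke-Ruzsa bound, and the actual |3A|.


|A| = 5.
Step 1: Compute A + A by enumerating all 25 pairs.
A + A = {-8, -2, -1, 0, 4, 5, 6, 7, 8, 10, 11, 12, 16}, so |A + A| = 13.
Step 2: Doubling constant K = |A + A|/|A| = 13/5 = 13/5 ≈ 2.6000.
Step 3: Plünnecke-Ruzsa gives |3A| ≤ K³·|A| = (2.6000)³ · 5 ≈ 87.8800.
Step 4: Compute 3A = A + A + A directly by enumerating all triples (a,b,c) ∈ A³; |3A| = 24.
Step 5: Check 24 ≤ 87.8800? Yes ✓.

K = 13/5, Plünnecke-Ruzsa bound K³|A| ≈ 87.8800, |3A| = 24, inequality holds.


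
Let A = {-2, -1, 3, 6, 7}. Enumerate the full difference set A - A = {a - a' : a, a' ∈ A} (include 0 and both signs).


A - A = {a - a' : a, a' ∈ A}.
Compute a - a' for each ordered pair (a, a'):
a = -2: -2--2=0, -2--1=-1, -2-3=-5, -2-6=-8, -2-7=-9
a = -1: -1--2=1, -1--1=0, -1-3=-4, -1-6=-7, -1-7=-8
a = 3: 3--2=5, 3--1=4, 3-3=0, 3-6=-3, 3-7=-4
a = 6: 6--2=8, 6--1=7, 6-3=3, 6-6=0, 6-7=-1
a = 7: 7--2=9, 7--1=8, 7-3=4, 7-6=1, 7-7=0
Collecting distinct values (and noting 0 appears from a-a):
A - A = {-9, -8, -7, -5, -4, -3, -1, 0, 1, 3, 4, 5, 7, 8, 9}
|A - A| = 15

A - A = {-9, -8, -7, -5, -4, -3, -1, 0, 1, 3, 4, 5, 7, 8, 9}


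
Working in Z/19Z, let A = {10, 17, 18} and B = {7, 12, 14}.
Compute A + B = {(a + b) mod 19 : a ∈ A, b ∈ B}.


Work in Z/19Z: reduce every sum a + b modulo 19.
Enumerate all 9 pairs:
a = 10: 10+7=17, 10+12=3, 10+14=5
a = 17: 17+7=5, 17+12=10, 17+14=12
a = 18: 18+7=6, 18+12=11, 18+14=13
Distinct residues collected: {3, 5, 6, 10, 11, 12, 13, 17}
|A + B| = 8 (out of 19 total residues).

A + B = {3, 5, 6, 10, 11, 12, 13, 17}


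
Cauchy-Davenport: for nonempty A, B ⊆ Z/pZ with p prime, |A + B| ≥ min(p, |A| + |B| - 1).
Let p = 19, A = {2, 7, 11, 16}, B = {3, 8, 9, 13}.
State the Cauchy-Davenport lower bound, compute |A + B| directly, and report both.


Cauchy-Davenport: |A + B| ≥ min(p, |A| + |B| - 1) for A, B nonempty in Z/pZ.
|A| = 4, |B| = 4, p = 19.
CD lower bound = min(19, 4 + 4 - 1) = min(19, 7) = 7.
Compute A + B mod 19 directly:
a = 2: 2+3=5, 2+8=10, 2+9=11, 2+13=15
a = 7: 7+3=10, 7+8=15, 7+9=16, 7+13=1
a = 11: 11+3=14, 11+8=0, 11+9=1, 11+13=5
a = 16: 16+3=0, 16+8=5, 16+9=6, 16+13=10
A + B = {0, 1, 5, 6, 10, 11, 14, 15, 16}, so |A + B| = 9.
Verify: 9 ≥ 7? Yes ✓.

CD lower bound = 7, actual |A + B| = 9.


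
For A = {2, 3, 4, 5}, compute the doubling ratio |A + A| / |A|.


|A| = 4.
Compute A + A by enumerating all 16 pairs.
A + A = {4, 5, 6, 7, 8, 9, 10}, so |A + A| = 7.
K = |A + A| / |A| = 7/4 (already in lowest terms) ≈ 1.7500.
Reference: AP of size 4 gives K = 7/4 ≈ 1.7500; a fully generic set of size 4 gives K ≈ 2.5000.

|A| = 4, |A + A| = 7, K = 7/4.


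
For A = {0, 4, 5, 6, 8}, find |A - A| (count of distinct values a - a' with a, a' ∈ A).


A - A = {a - a' : a, a' ∈ A}; |A| = 5.
Bounds: 2|A|-1 ≤ |A - A| ≤ |A|² - |A| + 1, i.e. 9 ≤ |A - A| ≤ 21.
Note: 0 ∈ A - A always (from a - a). The set is symmetric: if d ∈ A - A then -d ∈ A - A.
Enumerate nonzero differences d = a - a' with a > a' (then include -d):
Positive differences: {1, 2, 3, 4, 5, 6, 8}
Full difference set: {0} ∪ (positive diffs) ∪ (negative diffs).
|A - A| = 1 + 2·7 = 15 (matches direct enumeration: 15).

|A - A| = 15


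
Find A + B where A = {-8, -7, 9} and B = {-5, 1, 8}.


A + B = {a + b : a ∈ A, b ∈ B}.
Enumerate all |A|·|B| = 3·3 = 9 pairs (a, b) and collect distinct sums.
a = -8: -8+-5=-13, -8+1=-7, -8+8=0
a = -7: -7+-5=-12, -7+1=-6, -7+8=1
a = 9: 9+-5=4, 9+1=10, 9+8=17
Collecting distinct sums: A + B = {-13, -12, -7, -6, 0, 1, 4, 10, 17}
|A + B| = 9

A + B = {-13, -12, -7, -6, 0, 1, 4, 10, 17}


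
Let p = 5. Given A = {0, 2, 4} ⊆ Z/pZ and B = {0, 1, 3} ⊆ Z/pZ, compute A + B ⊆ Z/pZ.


Work in Z/5Z: reduce every sum a + b modulo 5.
Enumerate all 9 pairs:
a = 0: 0+0=0, 0+1=1, 0+3=3
a = 2: 2+0=2, 2+1=3, 2+3=0
a = 4: 4+0=4, 4+1=0, 4+3=2
Distinct residues collected: {0, 1, 2, 3, 4}
|A + B| = 5 (out of 5 total residues).

A + B = {0, 1, 2, 3, 4}


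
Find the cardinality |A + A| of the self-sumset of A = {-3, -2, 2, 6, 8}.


A + A = {a + a' : a, a' ∈ A}; |A| = 5.
General bounds: 2|A| - 1 ≤ |A + A| ≤ |A|(|A|+1)/2, i.e. 9 ≤ |A + A| ≤ 15.
Lower bound 2|A|-1 is attained iff A is an arithmetic progression.
Enumerate sums a + a' for a ≤ a' (symmetric, so this suffices):
a = -3: -3+-3=-6, -3+-2=-5, -3+2=-1, -3+6=3, -3+8=5
a = -2: -2+-2=-4, -2+2=0, -2+6=4, -2+8=6
a = 2: 2+2=4, 2+6=8, 2+8=10
a = 6: 6+6=12, 6+8=14
a = 8: 8+8=16
Distinct sums: {-6, -5, -4, -1, 0, 3, 4, 5, 6, 8, 10, 12, 14, 16}
|A + A| = 14

|A + A| = 14


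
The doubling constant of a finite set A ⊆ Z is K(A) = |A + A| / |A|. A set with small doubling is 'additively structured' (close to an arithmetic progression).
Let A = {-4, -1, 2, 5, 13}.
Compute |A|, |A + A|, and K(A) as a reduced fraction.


|A| = 5.
Compute A + A by enumerating all 25 pairs.
A + A = {-8, -5, -2, 1, 4, 7, 9, 10, 12, 15, 18, 26}, so |A + A| = 12.
K = |A + A| / |A| = 12/5 (already in lowest terms) ≈ 2.4000.
Reference: AP of size 5 gives K = 9/5 ≈ 1.8000; a fully generic set of size 5 gives K ≈ 3.0000.

|A| = 5, |A + A| = 12, K = 12/5.


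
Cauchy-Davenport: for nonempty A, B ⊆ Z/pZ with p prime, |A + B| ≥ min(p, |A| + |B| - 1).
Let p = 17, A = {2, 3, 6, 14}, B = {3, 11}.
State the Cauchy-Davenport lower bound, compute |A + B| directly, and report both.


Cauchy-Davenport: |A + B| ≥ min(p, |A| + |B| - 1) for A, B nonempty in Z/pZ.
|A| = 4, |B| = 2, p = 17.
CD lower bound = min(17, 4 + 2 - 1) = min(17, 5) = 5.
Compute A + B mod 17 directly:
a = 2: 2+3=5, 2+11=13
a = 3: 3+3=6, 3+11=14
a = 6: 6+3=9, 6+11=0
a = 14: 14+3=0, 14+11=8
A + B = {0, 5, 6, 8, 9, 13, 14}, so |A + B| = 7.
Verify: 7 ≥ 5? Yes ✓.

CD lower bound = 5, actual |A + B| = 7.


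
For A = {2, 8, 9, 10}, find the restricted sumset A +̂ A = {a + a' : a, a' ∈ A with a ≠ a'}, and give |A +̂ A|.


Restricted sumset: A +̂ A = {a + a' : a ∈ A, a' ∈ A, a ≠ a'}.
Equivalently, take A + A and drop any sum 2a that is achievable ONLY as a + a for a ∈ A (i.e. sums representable only with equal summands).
Enumerate pairs (a, a') with a < a' (symmetric, so each unordered pair gives one sum; this covers all a ≠ a'):
  2 + 8 = 10
  2 + 9 = 11
  2 + 10 = 12
  8 + 9 = 17
  8 + 10 = 18
  9 + 10 = 19
Collected distinct sums: {10, 11, 12, 17, 18, 19}
|A +̂ A| = 6
(Reference bound: |A +̂ A| ≥ 2|A| - 3 for |A| ≥ 2, with |A| = 4 giving ≥ 5.)

|A +̂ A| = 6


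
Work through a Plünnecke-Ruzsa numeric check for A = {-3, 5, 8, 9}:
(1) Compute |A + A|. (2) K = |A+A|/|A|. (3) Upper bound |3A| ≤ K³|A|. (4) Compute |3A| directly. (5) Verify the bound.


|A| = 4.
Step 1: Compute A + A by enumerating all 16 pairs.
A + A = {-6, 2, 5, 6, 10, 13, 14, 16, 17, 18}, so |A + A| = 10.
Step 2: Doubling constant K = |A + A|/|A| = 10/4 = 10/4 ≈ 2.5000.
Step 3: Plünnecke-Ruzsa gives |3A| ≤ K³·|A| = (2.5000)³ · 4 ≈ 62.5000.
Step 4: Compute 3A = A + A + A directly by enumerating all triples (a,b,c) ∈ A³; |3A| = 19.
Step 5: Check 19 ≤ 62.5000? Yes ✓.

K = 10/4, Plünnecke-Ruzsa bound K³|A| ≈ 62.5000, |3A| = 19, inequality holds.


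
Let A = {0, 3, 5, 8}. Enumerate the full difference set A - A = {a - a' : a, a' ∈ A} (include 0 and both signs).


A - A = {a - a' : a, a' ∈ A}.
Compute a - a' for each ordered pair (a, a'):
a = 0: 0-0=0, 0-3=-3, 0-5=-5, 0-8=-8
a = 3: 3-0=3, 3-3=0, 3-5=-2, 3-8=-5
a = 5: 5-0=5, 5-3=2, 5-5=0, 5-8=-3
a = 8: 8-0=8, 8-3=5, 8-5=3, 8-8=0
Collecting distinct values (and noting 0 appears from a-a):
A - A = {-8, -5, -3, -2, 0, 2, 3, 5, 8}
|A - A| = 9

A - A = {-8, -5, -3, -2, 0, 2, 3, 5, 8}


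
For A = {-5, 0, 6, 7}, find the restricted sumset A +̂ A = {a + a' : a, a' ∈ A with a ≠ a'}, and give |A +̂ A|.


Restricted sumset: A +̂ A = {a + a' : a ∈ A, a' ∈ A, a ≠ a'}.
Equivalently, take A + A and drop any sum 2a that is achievable ONLY as a + a for a ∈ A (i.e. sums representable only with equal summands).
Enumerate pairs (a, a') with a < a' (symmetric, so each unordered pair gives one sum; this covers all a ≠ a'):
  -5 + 0 = -5
  -5 + 6 = 1
  -5 + 7 = 2
  0 + 6 = 6
  0 + 7 = 7
  6 + 7 = 13
Collected distinct sums: {-5, 1, 2, 6, 7, 13}
|A +̂ A| = 6
(Reference bound: |A +̂ A| ≥ 2|A| - 3 for |A| ≥ 2, with |A| = 4 giving ≥ 5.)

|A +̂ A| = 6


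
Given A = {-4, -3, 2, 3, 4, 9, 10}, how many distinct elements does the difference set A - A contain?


A - A = {a - a' : a, a' ∈ A}; |A| = 7.
Bounds: 2|A|-1 ≤ |A - A| ≤ |A|² - |A| + 1, i.e. 13 ≤ |A - A| ≤ 43.
Note: 0 ∈ A - A always (from a - a). The set is symmetric: if d ∈ A - A then -d ∈ A - A.
Enumerate nonzero differences d = a - a' with a > a' (then include -d):
Positive differences: {1, 2, 5, 6, 7, 8, 12, 13, 14}
Full difference set: {0} ∪ (positive diffs) ∪ (negative diffs).
|A - A| = 1 + 2·9 = 19 (matches direct enumeration: 19).

|A - A| = 19


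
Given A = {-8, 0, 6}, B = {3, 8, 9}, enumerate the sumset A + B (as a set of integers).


A + B = {a + b : a ∈ A, b ∈ B}.
Enumerate all |A|·|B| = 3·3 = 9 pairs (a, b) and collect distinct sums.
a = -8: -8+3=-5, -8+8=0, -8+9=1
a = 0: 0+3=3, 0+8=8, 0+9=9
a = 6: 6+3=9, 6+8=14, 6+9=15
Collecting distinct sums: A + B = {-5, 0, 1, 3, 8, 9, 14, 15}
|A + B| = 8

A + B = {-5, 0, 1, 3, 8, 9, 14, 15}


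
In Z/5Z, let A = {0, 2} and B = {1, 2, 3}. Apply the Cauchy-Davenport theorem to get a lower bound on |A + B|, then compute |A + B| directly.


Cauchy-Davenport: |A + B| ≥ min(p, |A| + |B| - 1) for A, B nonempty in Z/pZ.
|A| = 2, |B| = 3, p = 5.
CD lower bound = min(5, 2 + 3 - 1) = min(5, 4) = 4.
Compute A + B mod 5 directly:
a = 0: 0+1=1, 0+2=2, 0+3=3
a = 2: 2+1=3, 2+2=4, 2+3=0
A + B = {0, 1, 2, 3, 4}, so |A + B| = 5.
Verify: 5 ≥ 4? Yes ✓.

CD lower bound = 4, actual |A + B| = 5.


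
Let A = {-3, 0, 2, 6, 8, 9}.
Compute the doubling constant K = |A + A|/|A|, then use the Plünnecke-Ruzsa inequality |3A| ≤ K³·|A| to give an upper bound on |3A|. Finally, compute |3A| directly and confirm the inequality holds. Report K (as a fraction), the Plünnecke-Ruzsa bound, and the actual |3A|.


|A| = 6.
Step 1: Compute A + A by enumerating all 36 pairs.
A + A = {-6, -3, -1, 0, 2, 3, 4, 5, 6, 8, 9, 10, 11, 12, 14, 15, 16, 17, 18}, so |A + A| = 19.
Step 2: Doubling constant K = |A + A|/|A| = 19/6 = 19/6 ≈ 3.1667.
Step 3: Plünnecke-Ruzsa gives |3A| ≤ K³·|A| = (3.1667)³ · 6 ≈ 190.5278.
Step 4: Compute 3A = A + A + A directly by enumerating all triples (a,b,c) ∈ A³; |3A| = 33.
Step 5: Check 33 ≤ 190.5278? Yes ✓.

K = 19/6, Plünnecke-Ruzsa bound K³|A| ≈ 190.5278, |3A| = 33, inequality holds.


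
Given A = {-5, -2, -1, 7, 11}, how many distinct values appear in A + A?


A + A = {a + a' : a, a' ∈ A}; |A| = 5.
General bounds: 2|A| - 1 ≤ |A + A| ≤ |A|(|A|+1)/2, i.e. 9 ≤ |A + A| ≤ 15.
Lower bound 2|A|-1 is attained iff A is an arithmetic progression.
Enumerate sums a + a' for a ≤ a' (symmetric, so this suffices):
a = -5: -5+-5=-10, -5+-2=-7, -5+-1=-6, -5+7=2, -5+11=6
a = -2: -2+-2=-4, -2+-1=-3, -2+7=5, -2+11=9
a = -1: -1+-1=-2, -1+7=6, -1+11=10
a = 7: 7+7=14, 7+11=18
a = 11: 11+11=22
Distinct sums: {-10, -7, -6, -4, -3, -2, 2, 5, 6, 9, 10, 14, 18, 22}
|A + A| = 14

|A + A| = 14


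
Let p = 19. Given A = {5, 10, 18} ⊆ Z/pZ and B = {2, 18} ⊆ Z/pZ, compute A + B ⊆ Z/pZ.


Work in Z/19Z: reduce every sum a + b modulo 19.
Enumerate all 6 pairs:
a = 5: 5+2=7, 5+18=4
a = 10: 10+2=12, 10+18=9
a = 18: 18+2=1, 18+18=17
Distinct residues collected: {1, 4, 7, 9, 12, 17}
|A + B| = 6 (out of 19 total residues).

A + B = {1, 4, 7, 9, 12, 17}


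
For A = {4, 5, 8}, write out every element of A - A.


A - A = {a - a' : a, a' ∈ A}.
Compute a - a' for each ordered pair (a, a'):
a = 4: 4-4=0, 4-5=-1, 4-8=-4
a = 5: 5-4=1, 5-5=0, 5-8=-3
a = 8: 8-4=4, 8-5=3, 8-8=0
Collecting distinct values (and noting 0 appears from a-a):
A - A = {-4, -3, -1, 0, 1, 3, 4}
|A - A| = 7

A - A = {-4, -3, -1, 0, 1, 3, 4}


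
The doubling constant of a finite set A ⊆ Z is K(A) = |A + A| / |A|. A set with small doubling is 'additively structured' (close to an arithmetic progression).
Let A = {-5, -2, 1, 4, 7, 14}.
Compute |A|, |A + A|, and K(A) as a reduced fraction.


|A| = 6.
Compute A + A by enumerating all 36 pairs.
A + A = {-10, -7, -4, -1, 2, 5, 8, 9, 11, 12, 14, 15, 18, 21, 28}, so |A + A| = 15.
K = |A + A| / |A| = 15/6 = 5/2 ≈ 2.5000.
Reference: AP of size 6 gives K = 11/6 ≈ 1.8333; a fully generic set of size 6 gives K ≈ 3.5000.

|A| = 6, |A + A| = 15, K = 15/6 = 5/2.


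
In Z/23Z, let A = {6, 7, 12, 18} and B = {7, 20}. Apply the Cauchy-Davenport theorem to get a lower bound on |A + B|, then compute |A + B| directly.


Cauchy-Davenport: |A + B| ≥ min(p, |A| + |B| - 1) for A, B nonempty in Z/pZ.
|A| = 4, |B| = 2, p = 23.
CD lower bound = min(23, 4 + 2 - 1) = min(23, 5) = 5.
Compute A + B mod 23 directly:
a = 6: 6+7=13, 6+20=3
a = 7: 7+7=14, 7+20=4
a = 12: 12+7=19, 12+20=9
a = 18: 18+7=2, 18+20=15
A + B = {2, 3, 4, 9, 13, 14, 15, 19}, so |A + B| = 8.
Verify: 8 ≥ 5? Yes ✓.

CD lower bound = 5, actual |A + B| = 8.


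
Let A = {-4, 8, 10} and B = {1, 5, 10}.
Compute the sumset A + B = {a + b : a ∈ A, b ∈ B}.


A + B = {a + b : a ∈ A, b ∈ B}.
Enumerate all |A|·|B| = 3·3 = 9 pairs (a, b) and collect distinct sums.
a = -4: -4+1=-3, -4+5=1, -4+10=6
a = 8: 8+1=9, 8+5=13, 8+10=18
a = 10: 10+1=11, 10+5=15, 10+10=20
Collecting distinct sums: A + B = {-3, 1, 6, 9, 11, 13, 15, 18, 20}
|A + B| = 9

A + B = {-3, 1, 6, 9, 11, 13, 15, 18, 20}


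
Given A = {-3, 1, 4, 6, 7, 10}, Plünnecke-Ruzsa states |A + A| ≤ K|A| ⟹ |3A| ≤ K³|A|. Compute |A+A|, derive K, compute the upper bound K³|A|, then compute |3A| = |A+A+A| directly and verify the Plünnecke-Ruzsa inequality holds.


|A| = 6.
Step 1: Compute A + A by enumerating all 36 pairs.
A + A = {-6, -2, 1, 2, 3, 4, 5, 7, 8, 10, 11, 12, 13, 14, 16, 17, 20}, so |A + A| = 17.
Step 2: Doubling constant K = |A + A|/|A| = 17/6 = 17/6 ≈ 2.8333.
Step 3: Plünnecke-Ruzsa gives |3A| ≤ K³·|A| = (2.8333)³ · 6 ≈ 136.4722.
Step 4: Compute 3A = A + A + A directly by enumerating all triples (a,b,c) ∈ A³; |3A| = 32.
Step 5: Check 32 ≤ 136.4722? Yes ✓.

K = 17/6, Plünnecke-Ruzsa bound K³|A| ≈ 136.4722, |3A| = 32, inequality holds.


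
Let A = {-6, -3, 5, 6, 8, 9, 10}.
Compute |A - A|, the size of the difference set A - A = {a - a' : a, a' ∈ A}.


A - A = {a - a' : a, a' ∈ A}; |A| = 7.
Bounds: 2|A|-1 ≤ |A - A| ≤ |A|² - |A| + 1, i.e. 13 ≤ |A - A| ≤ 43.
Note: 0 ∈ A - A always (from a - a). The set is symmetric: if d ∈ A - A then -d ∈ A - A.
Enumerate nonzero differences d = a - a' with a > a' (then include -d):
Positive differences: {1, 2, 3, 4, 5, 8, 9, 11, 12, 13, 14, 15, 16}
Full difference set: {0} ∪ (positive diffs) ∪ (negative diffs).
|A - A| = 1 + 2·13 = 27 (matches direct enumeration: 27).

|A - A| = 27


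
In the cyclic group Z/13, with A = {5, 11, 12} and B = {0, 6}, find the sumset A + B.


Work in Z/13Z: reduce every sum a + b modulo 13.
Enumerate all 6 pairs:
a = 5: 5+0=5, 5+6=11
a = 11: 11+0=11, 11+6=4
a = 12: 12+0=12, 12+6=5
Distinct residues collected: {4, 5, 11, 12}
|A + B| = 4 (out of 13 total residues).

A + B = {4, 5, 11, 12}


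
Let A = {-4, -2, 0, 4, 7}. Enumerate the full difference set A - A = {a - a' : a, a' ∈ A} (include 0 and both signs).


A - A = {a - a' : a, a' ∈ A}.
Compute a - a' for each ordered pair (a, a'):
a = -4: -4--4=0, -4--2=-2, -4-0=-4, -4-4=-8, -4-7=-11
a = -2: -2--4=2, -2--2=0, -2-0=-2, -2-4=-6, -2-7=-9
a = 0: 0--4=4, 0--2=2, 0-0=0, 0-4=-4, 0-7=-7
a = 4: 4--4=8, 4--2=6, 4-0=4, 4-4=0, 4-7=-3
a = 7: 7--4=11, 7--2=9, 7-0=7, 7-4=3, 7-7=0
Collecting distinct values (and noting 0 appears from a-a):
A - A = {-11, -9, -8, -7, -6, -4, -3, -2, 0, 2, 3, 4, 6, 7, 8, 9, 11}
|A - A| = 17

A - A = {-11, -9, -8, -7, -6, -4, -3, -2, 0, 2, 3, 4, 6, 7, 8, 9, 11}


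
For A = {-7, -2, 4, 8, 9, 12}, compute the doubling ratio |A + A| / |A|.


|A| = 6.
Compute A + A by enumerating all 36 pairs.
A + A = {-14, -9, -4, -3, 1, 2, 5, 6, 7, 8, 10, 12, 13, 16, 17, 18, 20, 21, 24}, so |A + A| = 19.
K = |A + A| / |A| = 19/6 (already in lowest terms) ≈ 3.1667.
Reference: AP of size 6 gives K = 11/6 ≈ 1.8333; a fully generic set of size 6 gives K ≈ 3.5000.

|A| = 6, |A + A| = 19, K = 19/6.


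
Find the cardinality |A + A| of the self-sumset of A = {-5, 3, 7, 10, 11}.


A + A = {a + a' : a, a' ∈ A}; |A| = 5.
General bounds: 2|A| - 1 ≤ |A + A| ≤ |A|(|A|+1)/2, i.e. 9 ≤ |A + A| ≤ 15.
Lower bound 2|A|-1 is attained iff A is an arithmetic progression.
Enumerate sums a + a' for a ≤ a' (symmetric, so this suffices):
a = -5: -5+-5=-10, -5+3=-2, -5+7=2, -5+10=5, -5+11=6
a = 3: 3+3=6, 3+7=10, 3+10=13, 3+11=14
a = 7: 7+7=14, 7+10=17, 7+11=18
a = 10: 10+10=20, 10+11=21
a = 11: 11+11=22
Distinct sums: {-10, -2, 2, 5, 6, 10, 13, 14, 17, 18, 20, 21, 22}
|A + A| = 13

|A + A| = 13


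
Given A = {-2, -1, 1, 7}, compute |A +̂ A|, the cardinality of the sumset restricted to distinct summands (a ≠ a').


Restricted sumset: A +̂ A = {a + a' : a ∈ A, a' ∈ A, a ≠ a'}.
Equivalently, take A + A and drop any sum 2a that is achievable ONLY as a + a for a ∈ A (i.e. sums representable only with equal summands).
Enumerate pairs (a, a') with a < a' (symmetric, so each unordered pair gives one sum; this covers all a ≠ a'):
  -2 + -1 = -3
  -2 + 1 = -1
  -2 + 7 = 5
  -1 + 1 = 0
  -1 + 7 = 6
  1 + 7 = 8
Collected distinct sums: {-3, -1, 0, 5, 6, 8}
|A +̂ A| = 6
(Reference bound: |A +̂ A| ≥ 2|A| - 3 for |A| ≥ 2, with |A| = 4 giving ≥ 5.)

|A +̂ A| = 6


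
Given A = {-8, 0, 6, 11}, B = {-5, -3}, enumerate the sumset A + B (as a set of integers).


A + B = {a + b : a ∈ A, b ∈ B}.
Enumerate all |A|·|B| = 4·2 = 8 pairs (a, b) and collect distinct sums.
a = -8: -8+-5=-13, -8+-3=-11
a = 0: 0+-5=-5, 0+-3=-3
a = 6: 6+-5=1, 6+-3=3
a = 11: 11+-5=6, 11+-3=8
Collecting distinct sums: A + B = {-13, -11, -5, -3, 1, 3, 6, 8}
|A + B| = 8

A + B = {-13, -11, -5, -3, 1, 3, 6, 8}


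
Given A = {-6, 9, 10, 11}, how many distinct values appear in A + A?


A + A = {a + a' : a, a' ∈ A}; |A| = 4.
General bounds: 2|A| - 1 ≤ |A + A| ≤ |A|(|A|+1)/2, i.e. 7 ≤ |A + A| ≤ 10.
Lower bound 2|A|-1 is attained iff A is an arithmetic progression.
Enumerate sums a + a' for a ≤ a' (symmetric, so this suffices):
a = -6: -6+-6=-12, -6+9=3, -6+10=4, -6+11=5
a = 9: 9+9=18, 9+10=19, 9+11=20
a = 10: 10+10=20, 10+11=21
a = 11: 11+11=22
Distinct sums: {-12, 3, 4, 5, 18, 19, 20, 21, 22}
|A + A| = 9

|A + A| = 9


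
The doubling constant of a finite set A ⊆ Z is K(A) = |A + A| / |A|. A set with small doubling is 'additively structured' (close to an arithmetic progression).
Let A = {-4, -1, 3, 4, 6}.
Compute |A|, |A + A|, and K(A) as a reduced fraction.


|A| = 5.
Compute A + A by enumerating all 25 pairs.
A + A = {-8, -5, -2, -1, 0, 2, 3, 5, 6, 7, 8, 9, 10, 12}, so |A + A| = 14.
K = |A + A| / |A| = 14/5 (already in lowest terms) ≈ 2.8000.
Reference: AP of size 5 gives K = 9/5 ≈ 1.8000; a fully generic set of size 5 gives K ≈ 3.0000.

|A| = 5, |A + A| = 14, K = 14/5.


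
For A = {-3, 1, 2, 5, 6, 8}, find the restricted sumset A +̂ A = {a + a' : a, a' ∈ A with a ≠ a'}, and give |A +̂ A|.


Restricted sumset: A +̂ A = {a + a' : a ∈ A, a' ∈ A, a ≠ a'}.
Equivalently, take A + A and drop any sum 2a that is achievable ONLY as a + a for a ∈ A (i.e. sums representable only with equal summands).
Enumerate pairs (a, a') with a < a' (symmetric, so each unordered pair gives one sum; this covers all a ≠ a'):
  -3 + 1 = -2
  -3 + 2 = -1
  -3 + 5 = 2
  -3 + 6 = 3
  -3 + 8 = 5
  1 + 2 = 3
  1 + 5 = 6
  1 + 6 = 7
  1 + 8 = 9
  2 + 5 = 7
  2 + 6 = 8
  2 + 8 = 10
  5 + 6 = 11
  5 + 8 = 13
  6 + 8 = 14
Collected distinct sums: {-2, -1, 2, 3, 5, 6, 7, 8, 9, 10, 11, 13, 14}
|A +̂ A| = 13
(Reference bound: |A +̂ A| ≥ 2|A| - 3 for |A| ≥ 2, with |A| = 6 giving ≥ 9.)

|A +̂ A| = 13


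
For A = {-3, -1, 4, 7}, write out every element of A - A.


A - A = {a - a' : a, a' ∈ A}.
Compute a - a' for each ordered pair (a, a'):
a = -3: -3--3=0, -3--1=-2, -3-4=-7, -3-7=-10
a = -1: -1--3=2, -1--1=0, -1-4=-5, -1-7=-8
a = 4: 4--3=7, 4--1=5, 4-4=0, 4-7=-3
a = 7: 7--3=10, 7--1=8, 7-4=3, 7-7=0
Collecting distinct values (and noting 0 appears from a-a):
A - A = {-10, -8, -7, -5, -3, -2, 0, 2, 3, 5, 7, 8, 10}
|A - A| = 13

A - A = {-10, -8, -7, -5, -3, -2, 0, 2, 3, 5, 7, 8, 10}


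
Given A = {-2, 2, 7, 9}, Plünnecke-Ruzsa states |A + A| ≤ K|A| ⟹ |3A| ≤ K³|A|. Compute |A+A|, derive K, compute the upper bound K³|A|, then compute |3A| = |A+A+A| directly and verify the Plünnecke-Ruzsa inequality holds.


|A| = 4.
Step 1: Compute A + A by enumerating all 16 pairs.
A + A = {-4, 0, 4, 5, 7, 9, 11, 14, 16, 18}, so |A + A| = 10.
Step 2: Doubling constant K = |A + A|/|A| = 10/4 = 10/4 ≈ 2.5000.
Step 3: Plünnecke-Ruzsa gives |3A| ≤ K³·|A| = (2.5000)³ · 4 ≈ 62.5000.
Step 4: Compute 3A = A + A + A directly by enumerating all triples (a,b,c) ∈ A³; |3A| = 19.
Step 5: Check 19 ≤ 62.5000? Yes ✓.

K = 10/4, Plünnecke-Ruzsa bound K³|A| ≈ 62.5000, |3A| = 19, inequality holds.


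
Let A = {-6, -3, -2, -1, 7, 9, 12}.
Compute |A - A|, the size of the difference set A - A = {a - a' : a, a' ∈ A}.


A - A = {a - a' : a, a' ∈ A}; |A| = 7.
Bounds: 2|A|-1 ≤ |A - A| ≤ |A|² - |A| + 1, i.e. 13 ≤ |A - A| ≤ 43.
Note: 0 ∈ A - A always (from a - a). The set is symmetric: if d ∈ A - A then -d ∈ A - A.
Enumerate nonzero differences d = a - a' with a > a' (then include -d):
Positive differences: {1, 2, 3, 4, 5, 8, 9, 10, 11, 12, 13, 14, 15, 18}
Full difference set: {0} ∪ (positive diffs) ∪ (negative diffs).
|A - A| = 1 + 2·14 = 29 (matches direct enumeration: 29).

|A - A| = 29
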